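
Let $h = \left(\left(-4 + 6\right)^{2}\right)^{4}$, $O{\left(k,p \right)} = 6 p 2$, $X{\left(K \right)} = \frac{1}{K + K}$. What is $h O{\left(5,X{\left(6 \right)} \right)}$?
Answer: $256$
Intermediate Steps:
$X{\left(K \right)} = \frac{1}{2 K}$
$O{\left(k,p \right)} = 12 p$
$h = 256$ ($h = \left(2^{2}\right)^{4} = 4^{4} = 256$)
$h O{\left(5,X{\left(6 \right)} \right)} = 256 \cdot 12 \frac{1}{2 \cdot 6} = 256 \cdot 12 \cdot \frac{1}{2} \cdot \frac{1}{6} = 256 \cdot 12 \cdot \frac{1}{12} = 256 \cdot 1 = 256$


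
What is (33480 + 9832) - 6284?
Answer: 37028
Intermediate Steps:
(33480 + 9832) - 6284 = 43312 - 6284 = 37028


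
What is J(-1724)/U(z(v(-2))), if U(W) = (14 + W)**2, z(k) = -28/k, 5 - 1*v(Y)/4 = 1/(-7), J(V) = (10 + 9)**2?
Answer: 467856/207025 ≈ 2.2599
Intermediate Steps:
J(V) = 361 (J(V) = 19**2 = 361)
v(Y) = 144/7 (v(Y) = 20 - 4/(-7) = 20 - 4*(-1/7) = 20 + 4/7 = 144/7)
J(-1724)/U(z(v(-2))) = 361/((14 - 28/144/7)**2) = 361/((14 - 28*7/144)**2) = 361/((14 - 49/36)**2) = 361/((455/36)**2) = 361/(207025/1296) = 361*(1296/207025) = 467856/207025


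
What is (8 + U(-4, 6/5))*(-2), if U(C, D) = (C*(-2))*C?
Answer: 48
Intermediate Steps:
U(C, D) = -2*C² (U(C, D) = (-2*C)*C = -2*C²)
(8 + U(-4, 6/5))*(-2) = (8 - 2*(-4)²)*(-2) = (8 - 2*16)*(-2) = (8 - 32)*(-2) = -24*(-2) = 48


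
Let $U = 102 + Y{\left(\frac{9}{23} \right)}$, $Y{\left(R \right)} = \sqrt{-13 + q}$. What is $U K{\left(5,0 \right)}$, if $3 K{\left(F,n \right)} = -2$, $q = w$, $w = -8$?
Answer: $-68 - \frac{2 i \sqrt{21}}{3} \approx -68.0 - 3.055 i$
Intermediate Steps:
$q = -8$
$K{\left(F,n \right)} = - \frac{2}{3}$ ($K{\left(F,n \right)} = \frac{1}{3} \left(-2\right) = - \frac{2}{3}$)
$Y{\left(R \right)} = i \sqrt{21}$ ($Y{\left(R \right)} = \sqrt{-13 - 8} = \sqrt{-21} = i \sqrt{21}$)
$U = 102 + i \sqrt{21} \approx 102.0 + 4.5826 i$
$U K{\left(5,0 \right)} = \left(102 + i \sqrt{21}\right) \left(- \frac{2}{3}\right) = -68 - \frac{2 i \sqrt{21}}{3}$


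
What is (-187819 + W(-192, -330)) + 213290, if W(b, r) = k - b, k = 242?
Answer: 25905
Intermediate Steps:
W(b, r) = 242 - b
(-187819 + W(-192, -330)) + 213290 = (-187819 + (242 - 1*(-192))) + 213290 = (-187819 + (242 + 192)) + 213290 = (-187819 + 434) + 213290 = -187385 + 213290 = 25905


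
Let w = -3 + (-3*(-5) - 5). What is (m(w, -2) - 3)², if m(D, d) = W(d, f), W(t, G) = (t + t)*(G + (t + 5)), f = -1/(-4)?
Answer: 256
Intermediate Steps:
f = ¼ (f = -1*(-¼) = ¼ ≈ 0.25000)
W(t, G) = 2*t*(5 + G + t) (W(t, G) = (2*t)*(G + (5 + t)) = (2*t)*(5 + G + t) = 2*t*(5 + G + t))
w = 7 (w = -3 + (15 - 5) = -3 + 10 = 7)
m(D, d) = 2*d*(21/4 + d) (m(D, d) = 2*d*(5 + ¼ + d) = 2*d*(21/4 + d))
(m(w, -2) - 3)² = ((½)*(-2)*(21 + 4*(-2)) - 3)² = ((½)*(-2)*(21 - 8) - 3)² = ((½)*(-2)*13 - 3)² = (-13 - 3)² = (-16)² = 256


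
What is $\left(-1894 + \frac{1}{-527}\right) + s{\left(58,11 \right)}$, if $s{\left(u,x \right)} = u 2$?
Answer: $- \frac{937007}{527} \approx -1778.0$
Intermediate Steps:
$s{\left(u,x \right)} = 2 u$
$\left(-1894 + \frac{1}{-527}\right) + s{\left(58,11 \right)} = \left(-1894 + \frac{1}{-527}\right) + 2 \cdot 58 = \left(-1894 - \frac{1}{527}\right) + 116 = - \frac{998139}{527} + 116 = - \frac{937007}{527}$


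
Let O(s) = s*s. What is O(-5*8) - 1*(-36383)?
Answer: 37983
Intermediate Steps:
O(s) = s²
O(-5*8) - 1*(-36383) = (-5*8)² - 1*(-36383) = (-40)² + 36383 = 1600 + 36383 = 37983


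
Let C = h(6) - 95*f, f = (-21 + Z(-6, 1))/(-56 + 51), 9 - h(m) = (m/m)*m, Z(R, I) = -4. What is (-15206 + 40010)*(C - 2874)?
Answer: -82994184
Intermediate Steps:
h(m) = 9 - m (h(m) = 9 - m/m*m = 9 - m)
f = 5 (f = (-21 - 4)/(-56 + 51) = -25/(-5) = -25*(-⅕) = 5)
C = -472 (C = (9 - 1*6) - 95*5 = (9 - 6) - 475 = 3 - 475 = -472)
(-15206 + 40010)*(C - 2874) = (-15206 + 40010)*(-472 - 2874) = 24804*(-3346) = -82994184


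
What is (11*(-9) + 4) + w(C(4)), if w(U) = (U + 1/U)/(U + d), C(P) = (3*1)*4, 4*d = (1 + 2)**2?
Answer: -16100/171 ≈ -94.152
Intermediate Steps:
d = 9/4 (d = (1 + 2)**2/4 = (1/4)*3**2 = (1/4)*9 = 9/4 ≈ 2.2500)
C(P) = 12 (C(P) = 3*4 = 12)
w(U) = (U + 1/U)/(9/4 + U) (w(U) = (U + 1/U)/(U + 9/4) = (U + 1/U)/(9/4 + U))
(11*(-9) + 4) + w(C(4)) = (11*(-9) + 4) + 4*(1 + 12**2)/(12*(9 + 4*12)) = (-99 + 4) + 4*(1/12)*(1 + 144)/(9 + 48) = -95 + 4*(1/12)*145/57 = -95 + 4*(1/12)*(1/57)*145 = -95 + 145/171 = -16100/171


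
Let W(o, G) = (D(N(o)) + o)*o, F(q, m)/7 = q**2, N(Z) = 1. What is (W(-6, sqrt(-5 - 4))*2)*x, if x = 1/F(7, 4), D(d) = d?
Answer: 60/343 ≈ 0.17493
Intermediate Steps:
F(q, m) = 7*q**2
x = 1/343 (x = 1/(7*7**2) = 1/(7*49) = 1/343 ≈ 0.0029155)
W(o, G) = o*(1 + o) (W(o, G) = (1 + o)*o = o*(1 + o))
(W(-6, sqrt(-5 - 4))*2)*x = (-6*(1 - 6)*2)*(1/343) = (-6*(-5)*2)*(1/343) = (30*2)*(1/343) = 60*(1/343) = 60/343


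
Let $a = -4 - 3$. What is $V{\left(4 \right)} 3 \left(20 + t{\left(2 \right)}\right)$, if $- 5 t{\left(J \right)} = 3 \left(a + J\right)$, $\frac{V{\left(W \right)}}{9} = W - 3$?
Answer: $621$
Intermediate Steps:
$V{\left(W \right)} = -27 + 9 W$ ($V{\left(W \right)} = 9 \left(W - 3\right) = 9 \left(-3 + W\right) = -27 + 9 W$)
$a = -7$
$t{\left(J \right)} = \frac{21}{5} - \frac{3 J}{5}$ ($t{\left(J \right)} = - \frac{3 \left(-7 + J\right)}{5} = - \frac{-21 + 3 J}{5} = \frac{21}{5} - \frac{3 J}{5}$)
$V{\left(4 \right)} 3 \left(20 + t{\left(2 \right)}\right) = \left(-27 + 9 \cdot 4\right) 3 \left(20 + \left(\frac{21}{5} - \frac{6}{5}\right)\right) = \left(-27 + 36\right) 3 \left(20 + \left(\frac{21}{5} - \frac{6}{5}\right)\right) = 9 \cdot 3 \left(20 + 3\right) = 27 \cdot 23 = 621$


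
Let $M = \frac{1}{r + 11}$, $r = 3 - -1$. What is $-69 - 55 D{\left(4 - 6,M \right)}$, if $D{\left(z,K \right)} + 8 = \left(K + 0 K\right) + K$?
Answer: $\frac{1091}{3} \approx 363.67$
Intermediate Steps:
$r = 4$ ($r = 3 + 1 = 4$)
$M = \frac{1}{15}$ ($M = \frac{1}{4 + 11} = \frac{1}{15} \approx 0.066667$)
$D{\left(z,K \right)} = -8 + 2 K$ ($D{\left(z,K \right)} = -8 + \left(\left(K + 0 K\right) + K\right) = -8 + \left(\left(K + 0\right) + K\right) = -8 + \left(K + K\right) = -8 + 2 K$)
$-69 - 55 D{\left(4 - 6,M \right)} = -69 - 55 \left(-8 + 2 \cdot \frac{1}{15}\right) = -69 - 55 \left(-8 + \frac{2}{15}\right) = -69 - - \frac{1298}{3} = -69 + \frac{1298}{3} = \frac{1091}{3}$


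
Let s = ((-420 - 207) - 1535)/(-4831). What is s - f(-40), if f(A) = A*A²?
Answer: 309186162/4831 ≈ 64000.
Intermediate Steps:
f(A) = A³
s = 2162/4831 (s = (-627 - 1535)*(-1/4831) = -2162*(-1/4831) = 2162/4831 ≈ 0.44753)
s - f(-40) = 2162/4831 - 1*(-40)³ = 2162/4831 - 1*(-64000) = 2162/4831 + 64000 = 309186162/4831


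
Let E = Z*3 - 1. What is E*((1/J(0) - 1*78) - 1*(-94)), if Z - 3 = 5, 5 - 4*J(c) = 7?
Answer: 322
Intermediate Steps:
J(c) = -½ (J(c) = 5/4 - ¼*7 = 5/4 - 7/4 = -½)
Z = 8 (Z = 3 + 5 = 8)
E = 23 (E = 8*3 - 1 = 24 - 1 = 23)
E*((1/J(0) - 1*78) - 1*(-94)) = 23*((1/(-½) - 1*78) - 1*(-94)) = 23*((-2 - 78) + 94) = 23*(-80 + 94) = 23*14 = 322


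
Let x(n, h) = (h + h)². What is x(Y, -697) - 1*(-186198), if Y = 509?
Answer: 2129434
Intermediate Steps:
x(n, h) = 4*h² (x(n, h) = (2*h)² = 4*h²)
x(Y, -697) - 1*(-186198) = 4*(-697)² - 1*(-186198) = 4*485809 + 186198 = 1943236 + 186198 = 2129434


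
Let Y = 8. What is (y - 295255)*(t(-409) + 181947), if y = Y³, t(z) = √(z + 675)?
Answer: -53627604621 - 294743*√266 ≈ -5.3632e+10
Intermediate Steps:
t(z) = √(675 + z)
y = 512 (y = 8³ = 512)
(y - 295255)*(t(-409) + 181947) = (512 - 295255)*(√(675 - 409) + 181947) = -294743*(√266 + 181947) = -294743*(181947 + √266) = -53627604621 - 294743*√266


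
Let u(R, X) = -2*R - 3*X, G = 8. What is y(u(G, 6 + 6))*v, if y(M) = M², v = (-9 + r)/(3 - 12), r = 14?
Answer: -13520/9 ≈ -1502.2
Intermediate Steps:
u(R, X) = -3*X - 2*R
v = -5/9 (v = (-9 + 14)/(3 - 12) = 5/(-9) = 5*(-⅑) = -5/9 ≈ -0.55556)
y(u(G, 6 + 6))*v = (-3*(6 + 6) - 2*8)²*(-5/9) = (-3*12 - 16)²*(-5/9) = (-36 - 16)²*(-5/9) = (-52)²*(-5/9) = 2704*(-5/9) = -13520/9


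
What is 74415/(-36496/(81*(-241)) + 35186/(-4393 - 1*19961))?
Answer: 655147501965/3739957 ≈ 1.7518e+5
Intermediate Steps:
74415/(-36496/(81*(-241)) + 35186/(-4393 - 1*19961)) = 74415/(-36496/(-19521) + 35186/(-4393 - 19961)) = 74415/(-36496*(-1/19521) + 35186/(-24354)) = 74415/(36496/19521 + 35186*(-1/24354)) = 74415/(36496/19521 - 17593/12177) = 74415/(3739957/8803971) = 74415*(8803971/3739957) = 655147501965/3739957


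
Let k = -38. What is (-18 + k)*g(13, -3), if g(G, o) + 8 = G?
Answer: -280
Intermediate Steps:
g(G, o) = -8 + G
(-18 + k)*g(13, -3) = (-18 - 38)*(-8 + 13) = -56*5 = -280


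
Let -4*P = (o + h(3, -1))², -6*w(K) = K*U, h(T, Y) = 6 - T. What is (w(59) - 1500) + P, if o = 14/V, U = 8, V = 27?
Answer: -4612417/2916 ≈ -1581.8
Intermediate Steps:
o = 14/27 ≈ 0.51852
w(K) = -4*K/3 (w(K) = -K*8/6 = -4*K/3)
P = -9025/2916 (P = -(14/27 + (6 - 1*3))²/4 = -(14/27 + (6 - 3))²/4 = -(14/27 + 3)²/4 = -(95/27)²/4 = -¼*9025/729 = -9025/2916 ≈ -3.0950)
(w(59) - 1500) + P = (-4/3*59 - 1500) - 9025/2916 = (-236/3 - 1500) - 9025/2916 = -4736/3 - 9025/2916 = -4612417/2916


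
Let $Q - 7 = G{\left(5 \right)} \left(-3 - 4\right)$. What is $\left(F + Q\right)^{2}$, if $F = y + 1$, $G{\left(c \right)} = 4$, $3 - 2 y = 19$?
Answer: $784$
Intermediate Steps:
$y = -8$ ($y = \frac{3}{2} - \frac{19}{2} = -8$)
$F = -7$ ($F = -8 + 1 = -7$)
$Q = -21$ ($Q = 7 + 4 \left(-3 - 4\right) = 7 + 4 \left(-7\right) = 7 - 28 = -21$)
$\left(F + Q\right)^{2} = \left(-7 - 21\right)^{2} = \left(-28\right)^{2} = 784$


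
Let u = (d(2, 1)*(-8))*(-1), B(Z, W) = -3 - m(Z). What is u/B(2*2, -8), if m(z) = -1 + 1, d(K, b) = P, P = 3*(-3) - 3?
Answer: 32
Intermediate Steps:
P = -12 (P = -9 - 3 = -12)
d(K, b) = -12
m(z) = 0
B(Z, W) = -3 (B(Z, W) = -3 - 1*0 = -3 + 0 = -3)
u = -96 (u = -12*(-8)*(-1) = 96*(-1) = -96)
u/B(2*2, -8) = -96/(-3) = -96*(-⅓) = 32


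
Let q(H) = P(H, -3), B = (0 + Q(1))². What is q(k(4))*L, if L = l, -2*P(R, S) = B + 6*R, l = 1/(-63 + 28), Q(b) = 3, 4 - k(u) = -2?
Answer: 9/14 ≈ 0.64286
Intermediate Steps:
k(u) = 6 (k(u) = 4 - 1*(-2) = 4 + 2 = 6)
l = -1/35 (l = 1/(-35) = -1/35 ≈ -0.028571)
B = 9 (B = (0 + 3)² = 3² = 9)
P(R, S) = -9/2 - 3*R (P(R, S) = -(9 + 6*R)/2 = -9/2 - 3*R)
q(H) = -9/2 - 3*H
L = -1/35 ≈ -0.028571
q(k(4))*L = (-9/2 - 3*6)*(-1/35) = (-9/2 - 18)*(-1/35) = -45/2*(-1/35) = 9/14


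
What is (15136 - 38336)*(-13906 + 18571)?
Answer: -108228000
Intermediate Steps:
(15136 - 38336)*(-13906 + 18571) = -23200*4665 = -108228000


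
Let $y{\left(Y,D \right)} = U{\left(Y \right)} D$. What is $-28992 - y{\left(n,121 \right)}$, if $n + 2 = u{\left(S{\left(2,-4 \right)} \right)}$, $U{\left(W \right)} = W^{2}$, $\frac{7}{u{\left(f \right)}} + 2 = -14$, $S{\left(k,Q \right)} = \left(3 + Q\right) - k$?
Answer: $- \frac{7605993}{256} \approx -29711.0$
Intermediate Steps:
$S{\left(k,Q \right)} = 3 + Q - k$
$u{\left(f \right)} = - \frac{7}{16}$ ($u{\left(f \right)} = \frac{7}{-2 - 14} = \frac{7}{-16} = 7 \left(- \frac{1}{16}\right) = - \frac{7}{16}$)
$n = - \frac{39}{16}$ ($n = -2 - \frac{7}{16} = - \frac{39}{16} \approx -2.4375$)
$y{\left(Y,D \right)} = D Y^{2}$ ($y{\left(Y,D \right)} = Y^{2} D = D Y^{2}$)
$-28992 - y{\left(n,121 \right)} = -28992 - 121 \left(- \frac{39}{16}\right)^{2} = -28992 - 121 \cdot \frac{1521}{256} = -28992 - \frac{184041}{256} = - \frac{7605993}{256}$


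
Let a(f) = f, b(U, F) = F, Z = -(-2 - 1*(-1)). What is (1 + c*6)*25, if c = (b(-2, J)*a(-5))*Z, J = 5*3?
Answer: -11225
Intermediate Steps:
J = 15
Z = 1 (Z = -(-2 + 1) = -1*(-1) = 1)
c = -75 (c = (15*(-5))*1 = -75*1 = -75)
(1 + c*6)*25 = (1 - 75*6)*25 = (1 - 450)*25 = -449*25 = -11225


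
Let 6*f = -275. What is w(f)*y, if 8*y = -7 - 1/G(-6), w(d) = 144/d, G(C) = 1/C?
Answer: 108/275 ≈ 0.39273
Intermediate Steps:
f = -275/6 (f = (1/6)*(-275) = -275/6 ≈ -45.833)
y = -1/8 (y = (-7 - 1/(1/(-6)))/8 = (-7 - 1/(-1/6))/8 = (-7 - 1*(-6))/8 = (-7 + 6)/8 = (1/8)*(-1) = -1/8 ≈ -0.12500)
w(f)*y = (144/(-275/6))*(-1/8) = (144*(-6/275))*(-1/8) = -864/275*(-1/8) = 108/275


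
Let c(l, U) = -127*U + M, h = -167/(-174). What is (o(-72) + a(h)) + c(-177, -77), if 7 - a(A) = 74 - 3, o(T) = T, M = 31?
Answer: 9674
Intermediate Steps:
h = 167/174 (h = -167*(-1/174) = 167/174 ≈ 0.95977)
c(l, U) = 31 - 127*U (c(l, U) = -127*U + 31 = 31 - 127*U)
a(A) = -64 (a(A) = 7 - (74 - 3) = 7 - 1*71 = 7 - 71 = -64)
(o(-72) + a(h)) + c(-177, -77) = (-72 - 64) + (31 - 127*(-77)) = -136 + (31 + 9779) = -136 + 9810 = 9674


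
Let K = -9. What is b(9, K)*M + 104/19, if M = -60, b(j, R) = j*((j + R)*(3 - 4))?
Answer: 104/19 ≈ 5.4737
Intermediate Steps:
b(j, R) = j*(-R - j) (b(j, R) = j*((R + j)*(-1)) = j*(-R - j))
b(9, K)*M + 104/19 = -1*9*(-9 + 9)*(-60) + 104/19 = -1*9*0*(-60) + 104*(1/19) = 0*(-60) + 104/19 = 0 + 104/19 = 104/19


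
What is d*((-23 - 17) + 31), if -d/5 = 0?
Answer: 0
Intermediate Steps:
d = 0 (d = -5*0 = 0)
d*((-23 - 17) + 31) = 0*((-23 - 17) + 31) = 0*(-40 + 31) = 0*(-9) = 0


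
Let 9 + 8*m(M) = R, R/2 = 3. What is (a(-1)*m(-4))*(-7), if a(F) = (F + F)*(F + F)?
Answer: 21/2 ≈ 10.500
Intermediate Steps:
R = 6 (R = 2*3 = 6)
m(M) = -3/8 (m(M) = -9/8 + (⅛)*6 = -9/8 + ¾ = -3/8)
a(F) = 4*F² (a(F) = (2*F)*(2*F) = 4*F²)
(a(-1)*m(-4))*(-7) = ((4*(-1)²)*(-3/8))*(-7) = ((4*1)*(-3/8))*(-7) = (4*(-3/8))*(-7) = -3/2*(-7) = 21/2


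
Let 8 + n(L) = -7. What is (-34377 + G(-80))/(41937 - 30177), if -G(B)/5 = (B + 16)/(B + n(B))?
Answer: -653227/223440 ≈ -2.9235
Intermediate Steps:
n(L) = -15 (n(L) = -8 - 7 = -15)
G(B) = -5*(16 + B)/(-15 + B) (G(B) = -5*(B + 16)/(B - 15) = -5*(16 + B)/(-15 + B))
(-34377 + G(-80))/(41937 - 30177) = (-34377 + 5*(-16 - 1*(-80))/(-15 - 80))/(41937 - 30177) = (-34377 + 5*(-16 + 80)/(-95))/11760 = (-34377 + 5*(-1/95)*64)*(1/11760) = (-34377 - 64/19)*(1/11760) = -653227/19*1/11760 = -653227/223440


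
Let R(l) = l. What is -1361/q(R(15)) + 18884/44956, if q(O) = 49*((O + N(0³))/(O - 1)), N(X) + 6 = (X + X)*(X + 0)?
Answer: -30295135/708057 ≈ -42.786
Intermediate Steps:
N(X) = -6 + 2*X² (N(X) = -6 + (X + X)*(X + 0) = -6 + (2*X)*X = -6 + 2*X²)
q(O) = 49*(-6 + O)/(-1 + O) (q(O) = 49*((O + (-6 + 2*(0³)²))/(O - 1)) = 49*((O + (-6 + 2*0²))/(-1 + O)) = 49*((O + (-6 + 2*0))/(-1 + O)) = 49*((O + (-6 + 0))/(-1 + O)) = 49*((O - 6)/(-1 + O)) = 49*((-6 + O)/(-1 + O)) = 49*(-6 + O)/(-1 + O))
-1361/q(R(15)) + 18884/44956 = -1361*(-1 + 15)/(49*(-6 + 15)) + 18884/44956 = -1361/(49*9/14) + 18884*(1/44956) = -1361/(49*(1/14)*9) + 4721/11239 = -1361/63/2 + 4721/11239 = -1361*2/63 + 4721/11239 = -2722/63 + 4721/11239 = -30295135/708057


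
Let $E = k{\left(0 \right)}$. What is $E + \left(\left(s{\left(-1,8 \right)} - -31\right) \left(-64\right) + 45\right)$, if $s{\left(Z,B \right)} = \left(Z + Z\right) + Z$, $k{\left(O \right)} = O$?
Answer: $-1747$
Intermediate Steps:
$E = 0$
$s{\left(Z,B \right)} = 3 Z$ ($s{\left(Z,B \right)} = 2 Z + Z = 3 Z$)
$E + \left(\left(s{\left(-1,8 \right)} - -31\right) \left(-64\right) + 45\right) = 0 + \left(\left(3 \left(-1\right) - -31\right) \left(-64\right) + 45\right) = 0 + \left(\left(-3 + 31\right) \left(-64\right) + 45\right) = 0 + \left(28 \left(-64\right) + 45\right) = 0 + \left(-1792 + 45\right) = 0 - 1747 = -1747$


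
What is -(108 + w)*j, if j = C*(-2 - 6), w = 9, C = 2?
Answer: 1872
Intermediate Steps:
j = -16 (j = 2*(-2 - 6) = 2*(-8) = -16)
-(108 + w)*j = -(108 + 9)*(-16) = -117*(-16) = -1*(-1872) = 1872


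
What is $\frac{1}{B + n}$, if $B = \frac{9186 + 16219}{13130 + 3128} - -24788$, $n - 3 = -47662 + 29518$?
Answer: $\frac{16258}{108092331} \approx 0.00015041$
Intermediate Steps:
$n = -18141$ ($n = 3 + \left(-47662 + 29518\right) = 3 - 18144 = -18141$)
$B = \frac{403028709}{16258}$ ($B = \frac{25405}{16258} + 24788 = \frac{403028709}{16258} \approx 24790.0$)
$\frac{1}{B + n} = \frac{1}{\frac{403028709}{16258} - 18141} = \frac{1}{\frac{108092331}{16258}} = \frac{16258}{108092331}$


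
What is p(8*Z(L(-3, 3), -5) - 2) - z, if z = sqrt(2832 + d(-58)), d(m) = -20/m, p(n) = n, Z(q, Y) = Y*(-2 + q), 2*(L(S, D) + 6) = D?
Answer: 258 - sqrt(2382002)/29 ≈ 204.78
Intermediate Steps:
L(S, D) = -6 + D/2
z = sqrt(2382002)/29 (z = sqrt(2832 - 20/(-58)) = sqrt(2832 - 20*(-1/58)) = sqrt(2832 + 10/29) = sqrt(82138/29) = sqrt(2382002)/29 ≈ 53.220)
p(8*Z(L(-3, 3), -5) - 2) - z = (8*(-5*(-2 + (-6 + (1/2)*3))) - 2) - sqrt(2382002)/29 = (8*(-5*(-2 + (-6 + 3/2))) - 2) - sqrt(2382002)/29 = (8*(-5*(-2 - 9/2)) - 2) - sqrt(2382002)/29 = (8*(-5*(-13/2)) - 2) - sqrt(2382002)/29 = (8*(65/2) - 2) - sqrt(2382002)/29 = (260 - 2) - sqrt(2382002)/29 = 258 - sqrt(2382002)/29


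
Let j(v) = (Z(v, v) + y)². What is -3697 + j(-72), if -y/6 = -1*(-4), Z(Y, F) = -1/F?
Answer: -16182719/5184 ≈ -3121.7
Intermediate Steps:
y = -24 (y = -(-6)*(-4) = -6*4 = -24)
j(v) = (-24 - 1/v)² (j(v) = (-1/v - 24)² = (-24 - 1/v)²)
-3697 + j(-72) = -3697 + (1 + 24*(-72))²/(-72)² = -3697 + (1 - 1728)²/5184 = -3697 + (1/5184)*(-1727)² = -3697 + (1/5184)*2982529 = -3697 + 2982529/5184 = -16182719/5184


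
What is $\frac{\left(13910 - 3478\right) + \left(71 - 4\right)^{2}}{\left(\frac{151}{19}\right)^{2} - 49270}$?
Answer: $- \frac{5386481}{17763669} \approx -0.30323$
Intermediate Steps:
$\frac{\left(13910 - 3478\right) + \left(71 - 4\right)^{2}}{\left(\frac{151}{19}\right)^{2} - 49270} = \frac{\left(13910 - 3478\right) + 67^{2}}{\left(151 \cdot \frac{1}{19}\right)^{2} - 49270} = \frac{10432 + 4489}{\left(\frac{151}{19}\right)^{2} - 49270} = \frac{14921}{\frac{22801}{361} - 49270} = \frac{14921}{- \frac{17763669}{361}} = 14921 \left(- \frac{361}{17763669}\right) = - \frac{5386481}{17763669}$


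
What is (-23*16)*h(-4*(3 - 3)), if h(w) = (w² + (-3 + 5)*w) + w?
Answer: 0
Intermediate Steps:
h(w) = w² + 3*w (h(w) = (w² + 2*w) + w = w² + 3*w)
(-23*16)*h(-4*(3 - 3)) = (-23*16)*((-4*(3 - 3))*(3 - 4*(3 - 3))) = -368*(-4*0)*(3 - 4*0) = -0*(3 + 0) = -0*3 = -368*0 = 0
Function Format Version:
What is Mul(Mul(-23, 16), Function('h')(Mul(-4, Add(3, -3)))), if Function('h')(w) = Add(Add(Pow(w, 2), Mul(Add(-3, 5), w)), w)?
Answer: 0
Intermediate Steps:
Function('h')(w) = Add(Pow(w, 2), Mul(3, w)) (Function('h')(w) = Add(Add(Pow(w, 2), Mul(2, w)), w) = Add(Pow(w, 2), Mul(3, w)))
Mul(Mul(-23, 16), Function('h')(Mul(-4, Add(3, -3)))) = Mul(Mul(-23, 16), Mul(Mul(-4, Add(3, -3)), Add(3, Mul(-4, Add(3, -3))))) = Mul(-368, Mul(Mul(-4, 0), Add(3, Mul(-4, 0)))) = Mul(-368, Mul(0, Add(3, 0))) = Mul(-368, Mul(0, 3)) = Mul(-368, 0) = 0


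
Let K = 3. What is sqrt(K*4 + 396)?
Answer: 2*sqrt(102) ≈ 20.199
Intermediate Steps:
sqrt(K*4 + 396) = sqrt(3*4 + 396) = sqrt(12 + 396) = sqrt(408) = 2*sqrt(102)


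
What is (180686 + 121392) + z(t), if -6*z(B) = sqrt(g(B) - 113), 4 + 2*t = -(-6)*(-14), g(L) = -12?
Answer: 302078 - 5*I*sqrt(5)/6 ≈ 3.0208e+5 - 1.8634*I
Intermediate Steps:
t = -44 (t = -2 + (-(-6)*(-14))/2 = -2 + (-3*28)/2 = -2 + (1/2)*(-84) = -2 - 42 = -44)
z(B) = -5*I*sqrt(5)/6 (z(B) = -sqrt(-12 - 113)/6 = -5*I*sqrt(5)/6)
(180686 + 121392) + z(t) = (180686 + 121392) - 5*I*sqrt(5)/6 = 302078 - 5*I*sqrt(5)/6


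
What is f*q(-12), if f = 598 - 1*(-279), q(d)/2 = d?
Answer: -21048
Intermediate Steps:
q(d) = 2*d
f = 877 (f = 598 + 279 = 877)
f*q(-12) = 877*(2*(-12)) = 877*(-24) = -21048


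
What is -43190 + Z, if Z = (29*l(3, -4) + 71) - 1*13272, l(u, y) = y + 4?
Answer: -56391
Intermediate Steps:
l(u, y) = 4 + y
Z = -13201 (Z = (29*(4 - 4) + 71) - 1*13272 = (29*0 + 71) - 13272 = (0 + 71) - 13272 = 71 - 13272 = -13201)
-43190 + Z = -43190 - 13201 = -56391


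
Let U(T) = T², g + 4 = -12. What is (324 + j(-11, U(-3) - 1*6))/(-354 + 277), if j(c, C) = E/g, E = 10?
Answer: -2587/616 ≈ -4.1997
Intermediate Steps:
g = -16 (g = -4 - 12 = -16)
j(c, C) = -5/8 (j(c, C) = 10/(-16) = 10*(-1/16) = -5/8)
(324 + j(-11, U(-3) - 1*6))/(-354 + 277) = (324 - 5/8)/(-354 + 277) = (2587/8)/(-77) = (2587/8)*(-1/77) = -2587/616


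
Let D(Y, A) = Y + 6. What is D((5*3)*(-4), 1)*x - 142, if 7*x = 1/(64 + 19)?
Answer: -82556/581 ≈ -142.09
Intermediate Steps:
D(Y, A) = 6 + Y
x = 1/581 (x = 1/(7*(64 + 19)) = (⅐)/83 = (⅐)*(1/83) = 1/581 ≈ 0.0017212)
D((5*3)*(-4), 1)*x - 142 = (6 + (5*3)*(-4))*(1/581) - 142 = (6 + 15*(-4))*(1/581) - 142 = (6 - 60)*(1/581) - 142 = -54*1/581 - 142 = -54/581 - 142 = -82556/581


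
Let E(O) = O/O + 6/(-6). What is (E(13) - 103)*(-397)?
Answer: 40891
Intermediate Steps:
E(O) = 0 (E(O) = 1 + 6*(-⅙) = 1 - 1 = 0)
(E(13) - 103)*(-397) = (0 - 103)*(-397) = -103*(-397) = 40891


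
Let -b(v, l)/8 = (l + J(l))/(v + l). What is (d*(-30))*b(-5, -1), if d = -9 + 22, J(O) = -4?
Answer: 2600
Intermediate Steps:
d = 13
b(v, l) = -8*(-4 + l)/(l + v) (b(v, l) = -8*(l - 4)/(v + l) = -8*(-4 + l)/(l + v))
(d*(-30))*b(-5, -1) = (13*(-30))*(8*(4 - 1*(-1))/(-1 - 5)) = -3120*(4 + 1)/(-6) = -3120*(-1)*5/6 = -390*(-20/3) = 2600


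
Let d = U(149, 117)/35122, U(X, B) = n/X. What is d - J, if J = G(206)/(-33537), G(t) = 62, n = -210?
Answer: 158707133/87752545293 ≈ 0.0018086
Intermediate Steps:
U(X, B) = -210/X
J = -62/33537 (J = 62/(-33537) = 62*(-1/33537) = -62/33537 ≈ -0.0018487)
d = -105/2616589 (d = -210/149/35122 = -210*1/149*(1/35122) = -210/149*1/35122 = -105/2616589 ≈ -4.0129e-5)
d - J = -105/2616589 - 1*(-62/33537) = -105/2616589 + 62/33537 = 158707133/87752545293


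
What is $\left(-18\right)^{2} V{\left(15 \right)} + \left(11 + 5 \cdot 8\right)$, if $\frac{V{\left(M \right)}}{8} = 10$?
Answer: $25971$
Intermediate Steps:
$V{\left(M \right)} = 80$ ($V{\left(M \right)} = 8 \cdot 10 = 80$)
$\left(-18\right)^{2} V{\left(15 \right)} + \left(11 + 5 \cdot 8\right) = \left(-18\right)^{2} \cdot 80 + \left(11 + 5 \cdot 8\right) = 324 \cdot 80 + \left(11 + 40\right) = 25920 + 51 = 25971$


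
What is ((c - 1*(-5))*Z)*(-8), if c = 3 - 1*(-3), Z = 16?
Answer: -1408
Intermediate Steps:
c = 6 (c = 3 + 3 = 6)
((c - 1*(-5))*Z)*(-8) = ((6 - 1*(-5))*16)*(-8) = ((6 + 5)*16)*(-8) = (11*16)*(-8) = 176*(-8) = -1408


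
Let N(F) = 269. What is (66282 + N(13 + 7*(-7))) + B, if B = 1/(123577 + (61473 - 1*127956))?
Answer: 3799662795/57094 ≈ 66551.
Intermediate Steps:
B = 1/57094 (B = 1/(123577 + (61473 - 127956)) = 1/(123577 - 66483) = 1/57094 ≈ 1.7515e-5)
(66282 + N(13 + 7*(-7))) + B = (66282 + 269) + 1/57094 = 66551 + 1/57094 = 3799662795/57094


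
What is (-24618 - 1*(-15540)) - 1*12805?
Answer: -21883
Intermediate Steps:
(-24618 - 1*(-15540)) - 1*12805 = (-24618 + 15540) - 12805 = -9078 - 12805 = -21883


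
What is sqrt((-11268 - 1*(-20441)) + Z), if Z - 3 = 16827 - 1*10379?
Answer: 6*sqrt(434) ≈ 125.00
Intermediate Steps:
Z = 6451 (Z = 3 + (16827 - 1*10379) = 3 + (16827 - 10379) = 3 + 6448 = 6451)
sqrt((-11268 - 1*(-20441)) + Z) = sqrt((-11268 - 1*(-20441)) + 6451) = sqrt((-11268 + 20441) + 6451) = sqrt(9173 + 6451) = sqrt(15624) = 6*sqrt(434)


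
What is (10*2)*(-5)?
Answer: -100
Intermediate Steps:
(10*2)*(-5) = 20*(-5) = -100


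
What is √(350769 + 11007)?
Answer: 4*√22611 ≈ 601.48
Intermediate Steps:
√(350769 + 11007) = √361776 = 4*√22611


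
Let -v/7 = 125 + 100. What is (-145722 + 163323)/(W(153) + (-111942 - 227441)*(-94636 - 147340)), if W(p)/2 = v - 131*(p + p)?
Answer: 17601/82122457486 ≈ 2.1433e-7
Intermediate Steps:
v = -1575 (v = -7*(125 + 100) = -7*225 = -1575)
W(p) = -3150 - 524*p (W(p) = 2*(-1575 - 131*(p + p)) = 2*(-1575 - 131*2*p) = 2*(-1575 - 262*p) = -3150 - 524*p)
(-145722 + 163323)/(W(153) + (-111942 - 227441)*(-94636 - 147340)) = (-145722 + 163323)/((-3150 - 524*153) + (-111942 - 227441)*(-94636 - 147340)) = 17601/((-3150 - 80172) - 339383*(-241976)) = 17601/(-83322 + 82122540808) = 17601/82122457486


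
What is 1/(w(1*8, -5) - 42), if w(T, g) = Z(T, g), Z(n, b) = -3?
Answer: -1/45 ≈ -0.022222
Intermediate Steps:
w(T, g) = -3
1/(w(1*8, -5) - 42) = 1/(-3 - 42) = 1/(-45) = -1/45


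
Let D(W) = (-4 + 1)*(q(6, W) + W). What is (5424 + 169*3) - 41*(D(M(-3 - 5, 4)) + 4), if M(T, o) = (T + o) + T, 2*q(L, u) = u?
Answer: 3553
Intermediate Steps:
q(L, u) = u/2
M(T, o) = o + 2*T
D(W) = -9*W/2 (D(W) = (-4 + 1)*(W/2 + W) = -9*W/2)
(5424 + 169*3) - 41*(D(M(-3 - 5, 4)) + 4) = (5424 + 169*3) - 41*(-9*(4 + 2*(-3 - 5))/2 + 4) = (5424 + 507) - 41*(-9*(4 + 2*(-8))/2 + 4) = 5931 - 41*(-9*(4 - 16)/2 + 4) = 5931 - 41*(-9/2*(-12) + 4) = 5931 - 41*(54 + 4) = 5931 - 41*58 = 5931 - 2378 = 3553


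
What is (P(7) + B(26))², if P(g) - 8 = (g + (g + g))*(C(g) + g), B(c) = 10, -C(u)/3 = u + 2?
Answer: 161604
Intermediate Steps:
C(u) = -6 - 3*u (C(u) = -3*(u + 2) = -3*(2 + u) = -6 - 3*u)
P(g) = 8 + 3*g*(-6 - 2*g) (P(g) = 8 + (g + (g + g))*((-6 - 3*g) + g) = 8 + (g + 2*g)*(-6 - 2*g) = 8 + (3*g)*(-6 - 2*g) = 8 + 3*g*(-6 - 2*g))
(P(7) + B(26))² = ((8 - 18*7 - 6*7²) + 10)² = ((8 - 126 - 6*49) + 10)² = ((8 - 126 - 294) + 10)² = (-412 + 10)² = (-402)² = 161604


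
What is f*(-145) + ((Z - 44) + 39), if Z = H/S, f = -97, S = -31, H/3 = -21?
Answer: 435923/31 ≈ 14062.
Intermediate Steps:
H = -63 (H = 3*(-21) = -63)
Z = 63/31 (Z = -63/(-31) = -63*(-1/31) = 63/31 ≈ 2.0323)
f*(-145) + ((Z - 44) + 39) = -97*(-145) + ((63/31 - 44) + 39) = 14065 + (-1301/31 + 39) = 14065 - 92/31 = 435923/31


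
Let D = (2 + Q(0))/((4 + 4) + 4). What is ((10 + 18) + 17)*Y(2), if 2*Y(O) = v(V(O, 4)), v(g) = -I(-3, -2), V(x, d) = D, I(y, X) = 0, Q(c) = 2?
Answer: 0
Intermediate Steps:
D = 1/3 (D = (2 + 2)/((4 + 4) + 4) = 4/(8 + 4) = 4/12 = 4*(1/12) = 1/3 ≈ 0.33333)
V(x, d) = 1/3
v(g) = 0 (v(g) = -1*0 = 0)
Y(O) = 0 (Y(O) = (1/2)*0 = 0)
((10 + 18) + 17)*Y(2) = ((10 + 18) + 17)*0 = (28 + 17)*0 = 45*0 = 0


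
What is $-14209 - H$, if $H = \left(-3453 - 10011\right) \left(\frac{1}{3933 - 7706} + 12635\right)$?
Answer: $\frac{58345475609}{343} \approx 1.701 \cdot 10^{8}$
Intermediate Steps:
$H = - \frac{58350349296}{343}$ ($H = - 13464 \left(\frac{1}{-3773} + 12635\right) = - 13464 \left(- \frac{1}{3773} + 12635\right) = \left(-13464\right) \frac{47671854}{3773} = - \frac{58350349296}{343} \approx -1.7012 \cdot 10^{8}$)
$-14209 - H = -14209 - - \frac{58350349296}{343} = -14209 + \frac{58350349296}{343} = \frac{58345475609}{343}$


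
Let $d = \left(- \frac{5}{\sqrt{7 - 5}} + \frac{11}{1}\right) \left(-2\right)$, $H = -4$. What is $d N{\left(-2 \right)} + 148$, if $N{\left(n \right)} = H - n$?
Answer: $192 - 10 \sqrt{2} \approx 177.86$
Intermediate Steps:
$d = -22 + 5 \sqrt{2}$ ($d = \left(- \frac{5}{\sqrt{2}} + 11 \cdot 1\right) \left(-2\right) = \left(- 5 \frac{\sqrt{2}}{2} + 11\right) \left(-2\right) = \left(- \frac{5 \sqrt{2}}{2} + 11\right) \left(-2\right) = \left(11 - \frac{5 \sqrt{2}}{2}\right) \left(-2\right) = -22 + 5 \sqrt{2} \approx -14.929$)
$N{\left(n \right)} = -4 - n$
$d N{\left(-2 \right)} + 148 = \left(-22 + 5 \sqrt{2}\right) \left(-4 - -2\right) + 148 = \left(-22 + 5 \sqrt{2}\right) \left(-4 + 2\right) + 148 = \left(-22 + 5 \sqrt{2}\right) \left(-2\right) + 148 = \left(44 - 10 \sqrt{2}\right) + 148 = 192 - 10 \sqrt{2}$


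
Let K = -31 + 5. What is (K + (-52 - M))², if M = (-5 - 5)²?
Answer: 31684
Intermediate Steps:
M = 100 (M = (-10)² = 100)
K = -26
(K + (-52 - M))² = (-26 + (-52 - 1*100))² = (-26 + (-52 - 100))² = (-26 - 152)² = (-178)² = 31684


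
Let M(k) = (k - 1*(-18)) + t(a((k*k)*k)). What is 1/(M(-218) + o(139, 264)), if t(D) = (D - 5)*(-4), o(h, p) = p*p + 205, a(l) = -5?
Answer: 1/69741 ≈ 1.4339e-5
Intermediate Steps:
o(h, p) = 205 + p² (o(h, p) = p² + 205 = 205 + p²)
t(D) = 20 - 4*D (t(D) = (-5 + D)*(-4) = 20 - 4*D)
M(k) = 58 + k (M(k) = (k - 1*(-18)) + (20 - 4*(-5)) = (k + 18) + (20 + 20) = (18 + k) + 40 = 58 + k)
1/(M(-218) + o(139, 264)) = 1/((58 - 218) + (205 + 264²)) = 1/(-160 + (205 + 69696)) = 1/(-160 + 69901) = 1/69741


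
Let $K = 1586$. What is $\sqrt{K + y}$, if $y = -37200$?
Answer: $i \sqrt{35614} \approx 188.72 i$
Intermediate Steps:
$\sqrt{K + y} = \sqrt{1586 - 37200} = \sqrt{-35614} = i \sqrt{35614}$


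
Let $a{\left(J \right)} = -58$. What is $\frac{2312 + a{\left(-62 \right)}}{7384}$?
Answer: $\frac{1127}{3692} \approx 0.30525$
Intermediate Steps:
$\frac{2312 + a{\left(-62 \right)}}{7384} = \frac{2312 - 58}{7384} = 2254 \cdot \frac{1}{7384} = \frac{1127}{3692}$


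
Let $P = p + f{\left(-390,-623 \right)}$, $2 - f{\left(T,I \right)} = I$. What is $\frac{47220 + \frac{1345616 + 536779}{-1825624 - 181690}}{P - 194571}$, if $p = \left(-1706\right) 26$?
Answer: $- \frac{31594494895}{159448980276} \approx -0.19815$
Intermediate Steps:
$p = -44356$
$f{\left(T,I \right)} = 2 - I$
$P = -43731$ ($P = -44356 + \left(2 - -623\right) = -44356 + \left(2 + 623\right) = -44356 + 625 = -43731$)
$\frac{47220 + \frac{1345616 + 536779}{-1825624 - 181690}}{P - 194571} = \frac{47220 + \frac{1345616 + 536779}{-1825624 - 181690}}{-43731 - 194571} = \frac{47220 + \frac{1882395}{-2007314}}{-238302} = \left(47220 + 1882395 \left(- \frac{1}{2007314}\right)\right) \left(- \frac{1}{238302}\right) = \left(47220 - \frac{1882395}{2007314}\right) \left(- \frac{1}{238302}\right) = \frac{94783484685}{2007314} \left(- \frac{1}{238302}\right) = - \frac{31594494895}{159448980276}$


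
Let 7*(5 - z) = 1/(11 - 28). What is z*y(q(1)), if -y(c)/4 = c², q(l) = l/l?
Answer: -2384/119 ≈ -20.034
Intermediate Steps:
q(l) = 1
y(c) = -4*c²
z = 596/119 (z = 5 - 1/(7*(11 - 28)) = 5 - ⅐/(-17) = 5 - ⅐*(-1/17) = 5 + 1/119 = 596/119 ≈ 5.0084)
z*y(q(1)) = 596*(-4*1²)/119 = 596*(-4*1)/119 = (596/119)*(-4) = -2384/119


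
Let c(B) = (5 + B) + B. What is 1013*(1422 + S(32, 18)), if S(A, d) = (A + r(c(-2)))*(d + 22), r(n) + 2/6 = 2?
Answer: 8413978/3 ≈ 2.8047e+6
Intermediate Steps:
c(B) = 5 + 2*B
r(n) = 5/3 (r(n) = -1/3 + 2 = 5/3)
S(A, d) = (22 + d)*(5/3 + A) (S(A, d) = (A + 5/3)*(d + 22) = (5/3 + A)*(22 + d) = (22 + d)*(5/3 + A))
1013*(1422 + S(32, 18)) = 1013*(1422 + (110/3 + 22*32 + (5/3)*18 + 32*18)) = 1013*(1422 + (110/3 + 704 + 30 + 576)) = 1013*(1422 + 4040/3) = 1013*(8306/3) = 8413978/3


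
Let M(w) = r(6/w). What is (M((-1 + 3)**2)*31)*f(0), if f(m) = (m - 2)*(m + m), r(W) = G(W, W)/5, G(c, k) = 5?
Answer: 0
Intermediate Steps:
r(W) = 1 (r(W) = 5/5 = 5*(1/5) = 1)
M(w) = 1
f(m) = 2*m*(-2 + m) (f(m) = (-2 + m)*(2*m) = 2*m*(-2 + m))
(M((-1 + 3)**2)*31)*f(0) = (1*31)*(2*0*(-2 + 0)) = 31*(2*0*(-2)) = 31*0 = 0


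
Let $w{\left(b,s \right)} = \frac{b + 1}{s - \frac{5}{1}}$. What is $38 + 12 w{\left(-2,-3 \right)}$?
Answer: $\frac{79}{2} \approx 39.5$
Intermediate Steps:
$w{\left(b,s \right)} = \frac{1 + b}{-5 + s}$ ($w{\left(b,s \right)} = \frac{1 + b}{s - 5} = \frac{1 + b}{-5 + s}$)
$38 + 12 w{\left(-2,-3 \right)} = 38 + 12 \frac{1 - 2}{-5 - 3} = 38 + 12 \frac{1}{-8} \left(-1\right) = 38 + 12 \left(\left(- \frac{1}{8}\right) \left(-1\right)\right) = 38 + 12 \cdot \frac{1}{8} = 38 + \frac{3}{2} = \frac{79}{2}$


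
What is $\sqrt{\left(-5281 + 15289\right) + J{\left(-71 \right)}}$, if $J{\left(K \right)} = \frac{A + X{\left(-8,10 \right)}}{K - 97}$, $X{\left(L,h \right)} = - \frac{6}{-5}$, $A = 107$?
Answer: $\frac{\sqrt{1765297590}}{420} \approx 100.04$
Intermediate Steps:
$X{\left(L,h \right)} = \frac{6}{5}$ ($X{\left(L,h \right)} = \left(-6\right) \left(- \frac{1}{5}\right) = \frac{6}{5}$)
$J{\left(K \right)} = \frac{541}{5 \left(-97 + K\right)}$ ($J{\left(K \right)} = \frac{107 + \frac{6}{5}}{K - 97} = \frac{541}{5 \left(-97 + K\right)}$)
$\sqrt{\left(-5281 + 15289\right) + J{\left(-71 \right)}} = \sqrt{\left(-5281 + 15289\right) + \frac{541}{5 \left(-97 - 71\right)}} = \sqrt{10008 + \frac{541}{5 \left(-168\right)}} = \sqrt{10008 + \frac{541}{5} \left(- \frac{1}{168}\right)} = \sqrt{10008 - \frac{541}{840}} = \sqrt{\frac{8406179}{840}} = \frac{\sqrt{1765297590}}{420}$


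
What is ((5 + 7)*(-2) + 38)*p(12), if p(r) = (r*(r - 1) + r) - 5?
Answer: 1946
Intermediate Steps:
p(r) = -5 + r + r*(-1 + r) (p(r) = (r*(-1 + r) + r) - 5 = (r + r*(-1 + r)) - 5 = -5 + r + r*(-1 + r))
((5 + 7)*(-2) + 38)*p(12) = ((5 + 7)*(-2) + 38)*(-5 + 12²) = (12*(-2) + 38)*(-5 + 144) = (-24 + 38)*139 = 14*139 = 1946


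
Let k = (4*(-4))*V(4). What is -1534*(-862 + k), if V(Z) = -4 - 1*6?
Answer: 1076868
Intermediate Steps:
V(Z) = -10 (V(Z) = -4 - 6 = -10)
k = 160 (k = (4*(-4))*(-10) = -16*(-10) = 160)
-1534*(-862 + k) = -1534*(-862 + 160) = -1534*(-702) = 1076868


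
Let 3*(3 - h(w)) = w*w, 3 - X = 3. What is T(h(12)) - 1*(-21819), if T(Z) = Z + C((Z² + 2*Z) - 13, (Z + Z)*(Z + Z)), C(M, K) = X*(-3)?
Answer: 21774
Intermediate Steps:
X = 0 (X = 3 - 1*3 = 3 - 3 = 0)
h(w) = 3 - w²/3 (h(w) = 3 - w*w/3 = 3 - w²/3)
C(M, K) = 0 (C(M, K) = 0*(-3) = 0)
T(Z) = Z (T(Z) = Z + 0 = Z)
T(h(12)) - 1*(-21819) = (3 - ⅓*12²) - 1*(-21819) = (3 - ⅓*144) + 21819 = (3 - 48) + 21819 = -45 + 21819 = 21774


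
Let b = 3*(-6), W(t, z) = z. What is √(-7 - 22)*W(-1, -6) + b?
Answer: -18 - 6*I*√29 ≈ -18.0 - 32.311*I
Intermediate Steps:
b = -18
√(-7 - 22)*W(-1, -6) + b = √(-7 - 22)*(-6) - 18 = √(-29)*(-6) - 18 = (I*√29)*(-6) - 18 = -6*I*√29 - 18 = -18 - 6*I*√29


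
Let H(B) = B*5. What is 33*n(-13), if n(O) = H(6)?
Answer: 990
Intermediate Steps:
H(B) = 5*B
n(O) = 30 (n(O) = 5*6 = 30)
33*n(-13) = 33*30 = 990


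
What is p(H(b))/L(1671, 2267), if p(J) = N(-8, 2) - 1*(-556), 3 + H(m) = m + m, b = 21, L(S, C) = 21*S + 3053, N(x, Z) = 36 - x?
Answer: 75/4768 ≈ 0.015730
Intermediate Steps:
L(S, C) = 3053 + 21*S
H(m) = -3 + 2*m (H(m) = -3 + (m + m) = -3 + 2*m)
p(J) = 600 (p(J) = (36 - 1*(-8)) - 1*(-556) = (36 + 8) + 556 = 44 + 556 = 600)
p(H(b))/L(1671, 2267) = 600/(3053 + 21*1671) = 600/(3053 + 35091) = 600/38144 = 600*(1/38144) = 75/4768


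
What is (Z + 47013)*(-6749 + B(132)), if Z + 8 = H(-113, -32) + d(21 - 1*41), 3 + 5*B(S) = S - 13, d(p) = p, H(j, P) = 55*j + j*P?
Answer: -1492656794/5 ≈ -2.9853e+8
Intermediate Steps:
H(j, P) = 55*j + P*j
B(S) = -16/5 + S/5 (B(S) = -⅗ + (S - 13)/5 = -⅗ + (-13 + S)/5 = -⅗ + (-13/5 + S/5) = -16/5 + S/5)
Z = -2627 (Z = -8 + (-113*(55 - 32) + (21 - 1*41)) = -8 + (-113*23 + (21 - 41)) = -8 + (-2599 - 20) = -8 - 2619 = -2627)
(Z + 47013)*(-6749 + B(132)) = (-2627 + 47013)*(-6749 + (-16/5 + (⅕)*132)) = 44386*(-6749 + (-16/5 + 132/5)) = 44386*(-6749 + 116/5) = 44386*(-33629/5) = -1492656794/5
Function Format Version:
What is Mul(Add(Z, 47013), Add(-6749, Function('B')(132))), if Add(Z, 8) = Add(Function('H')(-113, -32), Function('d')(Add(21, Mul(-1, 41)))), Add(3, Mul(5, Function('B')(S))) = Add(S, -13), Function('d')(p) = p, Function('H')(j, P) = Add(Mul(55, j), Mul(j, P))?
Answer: Rational(-1492656794, 5) ≈ -2.9853e+8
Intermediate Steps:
Function('H')(j, P) = Add(Mul(55, j), Mul(P, j))
Function('B')(S) = Add(Rational(-16, 5), Mul(Rational(1, 5), S)) (Function('B')(S) = Add(Rational(-3, 5), Mul(Rational(1, 5), Add(S, -13))) = Add(Rational(-3, 5), Mul(Rational(1, 5), Add(-13, S))) = Add(Rational(-3, 5), Add(Rational(-13, 5), Mul(Rational(1, 5), S))) = Add(Rational(-16, 5), Mul(Rational(1, 5), S)))
Z = -2627 (Z = Add(-8, Add(Mul(-113, Add(55, -32)), Add(21, Mul(-1, 41)))) = Add(-8, Add(Mul(-113, 23), Add(21, -41))) = Add(-8, Add(-2599, -20)) = Add(-8, -2619) = -2627)
Mul(Add(Z, 47013), Add(-6749, Function('B')(132))) = Mul(Add(-2627, 47013), Add(-6749, Add(Rational(-16, 5), Mul(Rational(1, 5), 132)))) = Mul(44386, Add(-6749, Add(Rational(-16, 5), Rational(132, 5)))) = Mul(44386, Add(-6749, Rational(116, 5))) = Mul(44386, Rational(-33629, 5)) = Rational(-1492656794, 5)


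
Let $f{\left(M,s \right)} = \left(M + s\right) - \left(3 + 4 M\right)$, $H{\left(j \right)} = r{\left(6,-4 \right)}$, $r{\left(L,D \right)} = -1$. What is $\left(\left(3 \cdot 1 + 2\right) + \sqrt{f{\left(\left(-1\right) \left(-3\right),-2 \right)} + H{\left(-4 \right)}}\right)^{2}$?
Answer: $\left(5 + i \sqrt{15}\right)^{2} \approx 10.0 + 38.73 i$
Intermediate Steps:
$H{\left(j \right)} = -1$
$f{\left(M,s \right)} = -3 + s - 3 M$
$\left(\left(3 \cdot 1 + 2\right) + \sqrt{f{\left(\left(-1\right) \left(-3\right),-2 \right)} + H{\left(-4 \right)}}\right)^{2} = \left(\left(3 \cdot 1 + 2\right) + \sqrt{\left(-3 - 2 - 3 \left(\left(-1\right) \left(-3\right)\right)\right) - 1}\right)^{2} = \left(\left(3 + 2\right) + \sqrt{\left(-3 - 2 - 9\right) - 1}\right)^{2} = \left(5 + \sqrt{\left(-3 - 2 - 9\right) - 1}\right)^{2} = \left(5 + \sqrt{-14 - 1}\right)^{2} = \left(5 + \sqrt{-15}\right)^{2} = \left(5 + i \sqrt{15}\right)^{2}$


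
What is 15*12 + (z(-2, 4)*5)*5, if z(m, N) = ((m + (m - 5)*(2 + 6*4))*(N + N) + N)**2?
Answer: 53875780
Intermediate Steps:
z(m, N) = (N + 2*N*(-130 + 27*m))**2 (z(m, N) = ((m + (-5 + m)*(2 + 24))*(2*N) + N)**2 = ((m + (-5 + m)*26)*(2*N) + N)**2 = ((m + (-130 + 26*m))*(2*N) + N)**2 = ((-130 + 27*m)*(2*N) + N)**2 = (2*N*(-130 + 27*m) + N)**2 = (N + 2*N*(-130 + 27*m))**2)
15*12 + (z(-2, 4)*5)*5 = 15*12 + ((4**2*(-259 + 54*(-2))**2)*5)*5 = 180 + ((16*(-259 - 108)**2)*5)*5 = 180 + ((16*(-367)**2)*5)*5 = 180 + ((16*134689)*5)*5 = 180 + (2155024*5)*5 = 180 + 10775120*5 = 180 + 53875600 = 53875780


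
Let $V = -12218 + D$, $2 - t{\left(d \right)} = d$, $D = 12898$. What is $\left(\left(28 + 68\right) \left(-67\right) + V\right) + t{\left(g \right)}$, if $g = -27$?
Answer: $-5723$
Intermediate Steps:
$t{\left(d \right)} = 2 - d$
$V = 680$ ($V = -12218 + 12898 = 680$)
$\left(\left(28 + 68\right) \left(-67\right) + V\right) + t{\left(g \right)} = \left(\left(28 + 68\right) \left(-67\right) + 680\right) + \left(2 - -27\right) = \left(96 \left(-67\right) + 680\right) + \left(2 + 27\right) = \left(-6432 + 680\right) + 29 = -5752 + 29 = -5723$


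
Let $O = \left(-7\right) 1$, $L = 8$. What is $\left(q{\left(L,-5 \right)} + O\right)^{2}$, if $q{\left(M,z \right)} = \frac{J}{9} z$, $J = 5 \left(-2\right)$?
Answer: $\frac{169}{81} \approx 2.0864$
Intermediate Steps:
$J = -10$
$q{\left(M,z \right)} = - \frac{10 z}{9}$ ($q{\left(M,z \right)} = - \frac{10}{9} z = \left(-10\right) \frac{1}{9} z = - \frac{10 z}{9}$)
$O = -7$
$\left(q{\left(L,-5 \right)} + O\right)^{2} = \left(\left(- \frac{10}{9}\right) \left(-5\right) - 7\right)^{2} = \left(\frac{50}{9} - 7\right)^{2} = \left(- \frac{13}{9}\right)^{2} = \frac{169}{81}$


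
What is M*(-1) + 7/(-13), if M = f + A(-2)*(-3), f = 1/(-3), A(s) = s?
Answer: -242/39 ≈ -6.2051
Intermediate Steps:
f = -⅓ ≈ -0.33333
M = 17/3 (M = -⅓ - 2*(-3) = -⅓ + 6 = 17/3 ≈ 5.6667)
M*(-1) + 7/(-13) = (17/3)*(-1) + 7/(-13) = -17/3 + 7*(-1/13) = -17/3 - 7/13 = -242/39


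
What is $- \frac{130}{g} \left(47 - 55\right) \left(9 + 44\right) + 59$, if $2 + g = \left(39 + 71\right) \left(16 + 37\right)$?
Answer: $\frac{99743}{1457} \approx 68.458$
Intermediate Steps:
$g = 5828$ ($g = -2 + \left(39 + 71\right) \left(16 + 37\right) = -2 + 110 \cdot 53 = -2 + 5830 = 5828$)
$- \frac{130}{g} \left(47 - 55\right) \left(9 + 44\right) + 59 = - \frac{130}{5828} \left(47 - 55\right) \left(9 + 44\right) + 59 = \left(-130\right) \frac{1}{5828} \left(\left(-8\right) 53\right) + 59 = \left(- \frac{65}{2914}\right) \left(-424\right) + 59 = \frac{13780}{1457} + 59 = \frac{99743}{1457}$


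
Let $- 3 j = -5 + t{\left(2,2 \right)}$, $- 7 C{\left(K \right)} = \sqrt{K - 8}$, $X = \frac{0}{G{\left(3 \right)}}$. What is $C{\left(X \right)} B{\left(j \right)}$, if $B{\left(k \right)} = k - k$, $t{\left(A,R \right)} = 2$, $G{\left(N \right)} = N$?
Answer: $0$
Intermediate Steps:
$X = 0$ ($X = \frac{0}{3} = 0 \cdot \frac{1}{3} = 0$)
$C{\left(K \right)} = - \frac{\sqrt{-8 + K}}{7}$ ($C{\left(K \right)} = - \frac{\sqrt{K - 8}}{7} = - \frac{\sqrt{-8 + K}}{7}$)
$j = 1$ ($j = - \frac{-5 + 2}{3} = \left(- \frac{1}{3}\right) \left(-3\right) = 1$)
$B{\left(k \right)} = 0$
$C{\left(X \right)} B{\left(j \right)} = - \frac{\sqrt{-8 + 0}}{7} \cdot 0 = - \frac{\sqrt{-8}}{7} \cdot 0 = - \frac{2 i \sqrt{2}}{7} \cdot 0 = 0$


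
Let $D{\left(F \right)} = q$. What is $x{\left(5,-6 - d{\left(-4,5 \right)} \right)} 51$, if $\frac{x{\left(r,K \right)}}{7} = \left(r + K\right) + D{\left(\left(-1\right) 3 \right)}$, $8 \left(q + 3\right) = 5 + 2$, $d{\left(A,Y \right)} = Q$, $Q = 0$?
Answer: $- \frac{8925}{8} \approx -1115.6$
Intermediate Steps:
$d{\left(A,Y \right)} = 0$
$q = - \frac{17}{8}$ ($q = -3 + \frac{5 + 2}{8} = -3 + \frac{1}{8} \cdot 7 = -3 + \frac{7}{8} = - \frac{17}{8} \approx -2.125$)
$D{\left(F \right)} = - \frac{17}{8}$
$x{\left(r,K \right)} = - \frac{119}{8} + 7 K + 7 r$ ($x{\left(r,K \right)} = 7 \left(\left(r + K\right) - \frac{17}{8}\right) = 7 \left(\left(K + r\right) - \frac{17}{8}\right) = 7 \left(- \frac{17}{8} + K + r\right) = - \frac{119}{8} + 7 K + 7 r$)
$x{\left(5,-6 - d{\left(-4,5 \right)} \right)} 51 = \left(- \frac{119}{8} + 7 \left(-6 - 0\right) + 7 \cdot 5\right) 51 = \left(- \frac{119}{8} + 7 \left(-6 + 0\right) + 35\right) 51 = \left(- \frac{119}{8} + 7 \left(-6\right) + 35\right) 51 = \left(- \frac{119}{8} - 42 + 35\right) 51 = \left(- \frac{175}{8}\right) 51 = - \frac{8925}{8}$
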